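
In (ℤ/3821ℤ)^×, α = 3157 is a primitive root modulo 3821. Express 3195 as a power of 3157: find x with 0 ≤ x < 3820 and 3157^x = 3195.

Baby-step giant-step with m = ceil(sqrt(3820)) = 62.
Baby table (3157^j mod 3821 for j=0..61):
  0:1  1:3157  2:1481  3:2434  4:107  5:1551  6:1806  7:610
  8:3807  9:1654  10:2192  11:313  12:2323  13:1212  14:1463  15:2923
  16:196  17:3591  18:3701  19:3260  20:1867  21:2137  22:2444  23:1109
  24:1077  25:3220  26:1680  27:212  28:609  29:650  30:173  31:3579
  32:206  33:772  34:3227  35:853  36:2937  37:2363  38:1399  39:3388
  40:937  41:655  42:674  43:3342  44:913  45:1307  46:3340  47:2241
  48:2166  49:2293  50:2027  51:2885  52:2502  53:807  54:2913  55:3015
  56:244  57:2287  58:2190  59:1641  60:3182  61:165
Giant step factor: 3157^(-62) ≡ 2117 (mod 3821).
Scan 3195·2117^i mod 3821 for i = 0, 1, …:
  i=0: 3195   i=1: 645   i=2: 1368   i=3: 3559
  i=4: 3212   i=5: 2245   i=6: 3162   i=7: 3383
  i=8: 1257   i=9: 1653     …   i=34: 260
  i=35: 196
Match at i=35, j=16: x = 35·62 + 16 = 2186.

2186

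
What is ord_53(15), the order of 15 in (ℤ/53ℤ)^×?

The order of 15 must divide p − 1 = 52 = 2^2 · 13.
Divisors: 1, 2, 4, 13, 26, 52.
Check each in increasing order: 15^1 ≡ 15;  15^2 ≡ 13;  15^4 ≡ 10;  15^13 ≡ 1.
Smallest exponent giving 1 is 13.

13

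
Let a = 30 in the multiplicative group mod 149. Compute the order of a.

37

The order of 30 must divide p − 1 = 148 = 2^2 · 37.
Divisors: 1, 2, 4, 37, 74, 148.
Check each in increasing order: 30^1 ≡ 30;  30^2 ≡ 6;  30^4 ≡ 36;  30^37 ≡ 1.
Smallest exponent giving 1 is 37.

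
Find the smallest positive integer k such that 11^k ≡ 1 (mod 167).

The order of 11 must divide p − 1 = 166 = 2 · 83.
Divisors: 1, 2, 83, 166.
Check each in increasing order: 11^1 ≡ 11;  11^2 ≡ 121;  11^83 ≡ 1.
Smallest exponent giving 1 is 83.

83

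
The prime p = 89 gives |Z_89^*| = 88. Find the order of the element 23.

88

The order of 23 must divide p − 1 = 88 = 2^3 · 11.
Divisors: 1, 2, 4, 8, 11, 22, 44, 88.
Check each in increasing order: 23^1 ≡ 23;  23^2 ≡ 84;  23^4 ≡ 25;  23^8 ≡ 2;  23^11 ≡ 37;  23^22 ≡ 34;  23^44 ≡ 88;  23^88 ≡ 1.
Smallest exponent giving 1 is 88.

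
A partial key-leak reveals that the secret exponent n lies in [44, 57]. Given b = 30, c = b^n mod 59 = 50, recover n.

45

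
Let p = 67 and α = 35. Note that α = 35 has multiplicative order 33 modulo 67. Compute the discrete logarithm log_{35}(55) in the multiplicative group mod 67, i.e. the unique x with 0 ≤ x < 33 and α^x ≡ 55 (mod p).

28

Successive powers of 35 modulo 67:
  35^0=1  35^1=35  35^2=19  35^3=62  35^4=26  35^5=39
  35^6=25  35^7=4  35^8=6  35^9=9  35^10=47  35^11=37
  35^12=22  35^13=33  35^14=16  35^15=24  35^16=36  35^17=54
  35^18=14  35^19=21  35^20=65  35^21=64  35^22=29  35^23=10
  35^24=15  35^25=56  35^26=17  35^27=59  35^28=55
So 35^28 ≡ 55 (mod 67), giving x = 28.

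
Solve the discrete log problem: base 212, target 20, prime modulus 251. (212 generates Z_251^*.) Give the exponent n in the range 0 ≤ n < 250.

200

Baby-step giant-step with m = ceil(sqrt(250)) = 16.
Baby table (212^j mod 251 for j=0..15):
  0:1  1:212  2:15  3:168  4:225  5:10  6:112  7:150
  8:174  9:242  10:100  11:116  12:245  13:234  14:161  15:247
Giant step factor: 212^(-16) ≡ 214 (mod 251).
Scan 20·214^i mod 251 for i = 0, 1, …:
  i=0: 20   i=1: 13   i=2: 21   i=3: 227
  i=4: 135   i=5: 25   i=6: 79   i=7: 89
  i=8: 221   i=9: 106   i=10: 94   i=11: 36
  i=12: 174
Match at i=12, j=8: n = 12·16 + 8 = 200.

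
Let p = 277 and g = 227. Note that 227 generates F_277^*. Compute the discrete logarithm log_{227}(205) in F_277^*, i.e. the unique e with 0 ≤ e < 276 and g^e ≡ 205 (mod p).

137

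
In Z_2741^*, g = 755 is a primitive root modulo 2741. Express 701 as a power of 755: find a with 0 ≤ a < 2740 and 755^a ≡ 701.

Baby-step giant-step with m = ceil(sqrt(2740)) = 53.
Baby table (755^j mod 2741 for j=0..52):
  0:1  1:755  2:2638  3:1724  4:2386  5:593  6:932  7:1964
  8:2680  9:542  10:801  11:1735  12:2468  13:2201  14:709  15:800
  16:980  17:2571  18:477  19:1064  20:207  21:48  22:607  23:538
  24:522  25:2147  26:1054  27:880  28:1078  29:2554  30:1347  31:74
  32:1050  33:601  34:1490  35:1140  36:26  37:443  38:63  39:968
  40:1734  41:1713  42:2304  43:1726  44:1155  45:387  46:1639  47:1254
  48:1125  49:2406  50:1988  51:1613  52:811
Giant step factor: 755^(-53) ≡ 1737 (mod 2741).
Scan 701·1737^i mod 2741 for i = 0, 1, …:
  i=0: 701   i=1: 633   i=2: 380   i=3: 2220
  i=4: 2294   i=5: 2005   i=6: 1615   i=7: 1212
  i=8: 156   i=9: 2354     …   i=34: 1755
  i=35: 443
Match at i=35, j=37: a = 35·53 + 37 = 1892.

1892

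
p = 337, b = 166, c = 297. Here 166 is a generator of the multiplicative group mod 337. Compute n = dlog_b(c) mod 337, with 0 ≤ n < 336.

Baby-step giant-step with m = ceil(sqrt(336)) = 19.
Baby table (166^j mod 337 for j=0..18):
  0:1  1:166  2:259  3:195  4:18  5:292  6:281  7:140
  8:324  9:201  10:3  11:161  12:103  13:248  14:54  15:202
  16:169  17:83  18:298
Giant step factor: 166^(-19) ≡ 318 (mod 337).
Scan 297·318^i mod 337 for i = 0, 1, …:
  i=0: 297   i=1: 86   i=2: 51   i=3: 42
  i=4: 213   i=5: 334   i=6: 57   i=7: 265
  i=8: 20   i=9: 294     …   i=13: 170
  i=14: 140
Match at i=14, j=7: n = 14·19 + 7 = 273.

273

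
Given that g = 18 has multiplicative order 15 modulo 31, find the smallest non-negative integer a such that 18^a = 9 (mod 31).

7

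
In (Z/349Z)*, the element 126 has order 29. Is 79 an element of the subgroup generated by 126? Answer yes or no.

79 ∈ ⟨126⟩ iff 79^29 ≡ 1 (mod 349), since |⟨126⟩| = 29.
79^29 mod 349 = 213.
Since 213 ≠ 1, 79 does not lie in the subgroup.

no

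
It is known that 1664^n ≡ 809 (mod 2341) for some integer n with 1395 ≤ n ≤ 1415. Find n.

1404

Compute 1664^1395 mod 2341 = 1588, then multiply by 1664 repeatedly:
  1664^1395=1588  1664^1396=1784  1664^1397=188  1664^1398=1479  1664^1399=665
  1664^1400=1608  1664^1401=2290  1664^1402=1753  1664^1403=106  1664^1404=809
Found 809 at exponent 1404.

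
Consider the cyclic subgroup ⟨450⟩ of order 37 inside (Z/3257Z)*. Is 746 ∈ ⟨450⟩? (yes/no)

no

746 ∈ ⟨450⟩ iff 746^37 ≡ 1 (mod 3257), since |⟨450⟩| = 37.
746^37 mod 3257 = 1603.
Since 1603 ≠ 1, 746 does not lie in the subgroup.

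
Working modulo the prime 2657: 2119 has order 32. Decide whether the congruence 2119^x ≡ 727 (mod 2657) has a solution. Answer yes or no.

727 ∈ ⟨2119⟩ iff 727^32 ≡ 1 (mod 2657), since |⟨2119⟩| = 32.
727^32 mod 2657 = 1820.
Since 1820 ≠ 1, 727 does not lie in the subgroup.

no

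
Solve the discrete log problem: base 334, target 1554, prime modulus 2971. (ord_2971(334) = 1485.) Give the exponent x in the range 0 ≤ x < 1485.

Baby-step giant-step with m = ceil(sqrt(1485)) = 39.
Baby table (334^j mod 2971 for j=0..38):
  0:1  1:334  2:1629  3:393  4:538  5:1432  6:2928  7:493
  8:1257  9:927  10:634  11:815  12:1849  13:2569  14:2398  15:1733
  16:2448  17:607  18:710  19:2431  20:871  21:2727  22:1692  23:638
  24:2151  25:2423  26:1170  27:1579  28:1519  29:2276  30:2579  31:2767
  32:197  33:436  34:45  35:175  36:2001  37:2830  38:442
Giant step factor: 334^(-39) ≡ 29 (mod 2971).
Scan 1554·29^i mod 2971 for i = 0, 1, …:
  i=0: 1554   i=1: 501   i=2: 2645   i=3: 2430
  i=4: 2137   i=5: 2553   i=6: 2733   i=7: 2011
  i=8: 1870   i=9: 752     …   i=15: 2722
  i=16: 1692
Match at i=16, j=22: x = 16·39 + 22 = 646.

646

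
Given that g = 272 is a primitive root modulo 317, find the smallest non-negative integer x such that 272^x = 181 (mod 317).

288

Baby-step giant-step with m = ceil(sqrt(316)) = 18.
Baby table (272^j mod 317 for j=0..17):
  0:1  1:272  2:123  3:171  4:230  5:111  6:77  7:22
  8:278  9:170  10:275  11:305  12:223  13:109  14:167  15:93
  16:253  17:27
Giant step factor: 272^(-18) ≡ 6 (mod 317).
Scan 181·6^i mod 317 for i = 0, 1, …:
  i=0: 181   i=1: 135   i=2: 176   i=3: 105
  i=4: 313   i=5: 293   i=6: 173   i=7: 87
  i=8: 205   i=9: 279     …   i=15: 53
  i=16: 1
Match at i=16, j=0: x = 16·18 + 0 = 288.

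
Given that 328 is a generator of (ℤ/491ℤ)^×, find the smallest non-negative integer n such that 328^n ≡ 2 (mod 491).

341

Baby-step giant-step with m = ceil(sqrt(490)) = 23.
Baby table (328^j mod 491 for j=0..22):
  0:1  1:328  2:55  3:364  4:79  5:380  6:417  7:278
  8:349  9:69  10:46  11:358  12:75  13:50  14:197  15:295
  16:33  17:22  18:342  19:228  20:152  21:265  22:13
Giant step factor: 328^(-23) ≡ 19 (mod 491).
Scan 2·19^i mod 491 for i = 0, 1, …:
  i=0: 2   i=1: 38   i=2: 231   i=3: 461
  i=4: 412   i=5: 463   i=6: 450   i=7: 203
  i=8: 420   i=9: 124     …   i=13: 12
  i=14: 228
Match at i=14, j=19: n = 14·23 + 19 = 341.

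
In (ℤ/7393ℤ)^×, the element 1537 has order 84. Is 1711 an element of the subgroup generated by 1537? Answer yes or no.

yes

1711 ∈ ⟨1537⟩ iff 1711^84 ≡ 1 (mod 7393), since |⟨1537⟩| = 84.
1711^84 mod 7393 = 1.
Since 1 = 1, 1711 lies in the subgroup.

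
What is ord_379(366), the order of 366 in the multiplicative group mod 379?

189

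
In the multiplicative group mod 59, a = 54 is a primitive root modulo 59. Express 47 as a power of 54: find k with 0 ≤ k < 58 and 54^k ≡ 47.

57

Baby-step giant-step with m = ceil(sqrt(58)) = 8.
Baby table (54^j mod 59 for j=0..7):
  0:1  1:54  2:25  3:52  4:35  5:2  6:49  7:50
Giant step factor: 54^(-8) ≡ 21 (mod 59).
Scan 47·21^i mod 59 for i = 0, 1, …:
  i=0: 47   i=1: 43   i=2: 18   i=3: 24
  i=4: 32   i=5: 23   i=6: 11   i=7: 54
Match at i=7, j=1: k = 7·8 + 1 = 57.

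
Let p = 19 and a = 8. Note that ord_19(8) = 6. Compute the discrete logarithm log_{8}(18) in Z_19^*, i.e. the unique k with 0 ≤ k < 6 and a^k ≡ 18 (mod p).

3

Successive powers of 8 modulo 19:
  8^0=1  8^1=8  8^2=7  8^3=18
So 8^3 ≡ 18 (mod 19), giving k = 3.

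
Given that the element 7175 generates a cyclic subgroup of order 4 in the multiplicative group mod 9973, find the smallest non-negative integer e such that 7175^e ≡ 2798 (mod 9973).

3

Successive powers of 7175 modulo 9973:
  7175^0=1  7175^1=7175  7175^2=9972  7175^3=2798
So 7175^3 ≡ 2798 (mod 9973), giving e = 3.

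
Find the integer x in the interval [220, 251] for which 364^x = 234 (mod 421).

Compute 364^220 mod 421 = 335, then multiply by 364 repeatedly:
  364^220=335  364^221=271  364^222=130  364^223=168  364^224=107
  364^225=216  364^226=318  364^227=398  364^228=48  364^229=211
  364^230=182  364^231=151  364^232=234
Found 234 at exponent 232.

232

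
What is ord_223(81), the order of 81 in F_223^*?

111

The order of 81 must divide p − 1 = 222 = 2 · 3 · 37.
Divisors: 1, 2, 3, 6, 37, 74, 111, 222.
Check each in increasing order: 81^1 ≡ 81;  81^2 ≡ 94;  81^3 ≡ 32;  81^6 ≡ 132;  81^37 ≡ 39;  81^74 ≡ 183;  81^111 ≡ 1.
Smallest exponent giving 1 is 111.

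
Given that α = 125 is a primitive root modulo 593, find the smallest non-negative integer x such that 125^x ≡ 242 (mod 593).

Successive powers of 125 modulo 593:
  125^0=1  125^1=125  125^2=207  125^3=376  125^4=153  125^5=149
  125^6=242
So 125^6 ≡ 242 (mod 593), giving x = 6.

6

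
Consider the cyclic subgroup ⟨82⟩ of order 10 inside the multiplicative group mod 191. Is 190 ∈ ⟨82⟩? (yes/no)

⟨82⟩ has order 10; its elements mod 191 are {1, 7, 39, 49, 82, 109, 142, 152, 184, 190}.
190 is in this set.

yes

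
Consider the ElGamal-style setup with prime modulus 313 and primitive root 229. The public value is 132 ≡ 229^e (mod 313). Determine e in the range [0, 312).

Baby-step giant-step with m = ceil(sqrt(312)) = 18.
Baby table (229^j mod 313 for j=0..17):
  0:1  1:229  2:170  3:118  4:104  5:28  6:152  7:65
  8:174  9:95  10:158  11:187  12:255  13:177  14:156  15:42
  16:228  17:254
Giant step factor: 229^(-18) ≡ 6 (mod 313).
Scan 132·6^i mod 313 for i = 0, 1, …:
  i=0: 132   i=1: 166   i=2: 57   i=3: 29
  i=4: 174
Match at i=4, j=8: e = 4·18 + 8 = 80.

80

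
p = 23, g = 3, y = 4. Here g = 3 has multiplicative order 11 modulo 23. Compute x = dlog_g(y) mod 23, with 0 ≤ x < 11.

3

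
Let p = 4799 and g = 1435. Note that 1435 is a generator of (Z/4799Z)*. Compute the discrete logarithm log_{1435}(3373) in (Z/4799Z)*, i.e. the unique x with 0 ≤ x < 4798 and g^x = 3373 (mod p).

Baby-step giant-step with m = ceil(sqrt(4798)) = 70.
Baby table (1435^j mod 4799 for j=0..69):
  0:1  1:1435  2:454  3:3625  4:4558  5:4492  6:963  7:4592
  8:493  9:2002  10:3068  11:1897  12:1162  13:2217  14:4457  15:3527
  16:3099  17:3191  18:839  19:4215  20:1785  21:3608  22:4158  23:1573
  24:1725  25:3890  26:913  27:28  28:1788  29:3114  30:721  31:2850
  32:1002  33:2969  34:3802  35:4206  36:3267  37:4321  38:327  39:3742
  40:4488  41:22  42:2776  43:390  44:2966  45:4296  46:2844  47:1990
  48:245  49:1248  50:853  51:310  52:3342  53:1569  54:784  55:2074
  56:810  57:992  58:3016  59:4061  60:1549  61:878  62:2592  63:295
  64:1013  65:4357  66:3997  67:890  68:616  69:944
Giant step factor: 1435^(-70) ≡ 1688 (mod 4799).
Scan 3373·1688^i mod 4799 for i = 0, 1, …:
  i=0: 3373   i=1: 2010   i=2: 4786   i=3: 2051
  i=4: 2009   i=5: 3098   i=6: 3313   i=7: 1509
  i=8: 3722   i=9: 845     …   i=43: 3982
  i=44: 3016
Match at i=44, j=58: x = 44·70 + 58 = 3138.

3138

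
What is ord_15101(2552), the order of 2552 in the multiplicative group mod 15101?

3775

The order of 2552 must divide p − 1 = 15100 = 2^2 · 5^2 · 151.
Divisors: 1, 2, 4, 5, 10, 20, 25, 50, 100, 151, 302, 604, 755, 1510, 3020, 3775, 7550, 15100.
Check each in increasing order: 2552^1 ≡ 2552;  2552^2 ≡ 4173;  2552^4 ≡ 2476;  2552^5 ≡ 6534;  2552^10 ≡ 2629;  2552^20 ≡ 10484;  2552^25 ≡ 4320;  2552^50 ≡ 12665;  2552^100 ≡ 14504;  2552^151 ≡ 10616;  2552^302 ≡ 693;  2552^604 ≡ 12118;  2552^755 ≡ 14370;  2552^1510 ≡ 5826;  2552^3020 ≡ 10329;  2552^3775 ≡ 1.
Smallest exponent giving 1 is 3775.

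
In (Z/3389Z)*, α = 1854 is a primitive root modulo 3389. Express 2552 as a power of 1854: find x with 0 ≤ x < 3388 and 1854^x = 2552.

1569

Baby-step giant-step with m = ceil(sqrt(3388)) = 59.
Baby table (1854^j mod 3389 for j=0..58):
  0:1  1:1854  2:870  3:3205  4:1153  5:2592  6:3355  7:1355
  8:921  9:2867  10:1466  11:3375  12:1156  13:1376  14:2576  15:803
  16:991  17:476  18:1364  19:662  20:530  21:3199  22:196  23:761
  24:1070  25:1215  26:2314  27:3071  28:114  29:1238  30:899  31:2747
  32:2660  33:645  34:2902  35:1965  36:3324  37:1494  38:1063  39:1793
  40:3002  41:970  42:2210  43:39  44:1137  45:40  46:2991  47:910
  48:2807  49:2063  50:2010  51:2029  52:3365  53:2950  54:2843  55:1027
  56:2829  57:2183  58:816
Giant step factor: 1854^(-59) ≡ 3342 (mod 3389).
Scan 2552·3342^i mod 3389 for i = 0, 1, …:
  i=0: 2552   i=1: 2060   i=2: 1461   i=3: 2502
  i=4: 1021   i=5: 2848   i=6: 1704   i=7: 1248
  i=8: 2346   i=9: 1575     …   i=25: 1184
  i=26: 1965
Match at i=26, j=35: x = 26·59 + 35 = 1569.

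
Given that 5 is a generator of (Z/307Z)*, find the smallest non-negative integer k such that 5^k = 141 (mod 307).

62

Baby-step giant-step with m = ceil(sqrt(306)) = 18.
Baby table (5^j mod 307 for j=0..17):
  0:1  1:5  2:25  3:125  4:11  5:55  6:275  7:147
  8:121  9:298  10:262  11:82  12:103  13:208  14:119  15:288
  16:212  17:139
Giant step factor: 5^(-18) ≡ 235 (mod 307).
Scan 141·235^i mod 307 for i = 0, 1, …:
  i=0: 141   i=1: 286   i=2: 284   i=3: 121
Match at i=3, j=8: k = 3·18 + 8 = 62.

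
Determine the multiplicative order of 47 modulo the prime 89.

44

The order of 47 must divide p − 1 = 88 = 2^3 · 11.
Divisors: 1, 2, 4, 8, 11, 22, 44, 88.
Check each in increasing order: 47^1 ≡ 47;  47^2 ≡ 73;  47^4 ≡ 78;  47^8 ≡ 32;  47^11 ≡ 55;  47^22 ≡ 88;  47^44 ≡ 1.
Smallest exponent giving 1 is 44.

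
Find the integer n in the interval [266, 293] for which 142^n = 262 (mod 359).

Compute 142^266 mod 359 = 90, then multiply by 142 repeatedly:
  142^266=90  142^267=215  142^268=15  142^269=335  142^270=182
  142^271=355  142^272=150  142^273=119  142^274=25  142^275=319
  142^276=64  142^277=113  142^278=250  142^279=318  142^280=281
  142^281=53  142^282=346  142^283=308  142^284=297  142^285=171
  142^286=229  142^287=208  142^288=98  142^289=274  142^290=136
  142^291=285  142^292=262
Found 262 at exponent 292.

292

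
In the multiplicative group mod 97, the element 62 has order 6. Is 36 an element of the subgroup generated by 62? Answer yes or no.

yes

⟨62⟩ has order 6; its elements mod 97 are {1, 35, 36, 61, 62, 96}.
36 is in this set.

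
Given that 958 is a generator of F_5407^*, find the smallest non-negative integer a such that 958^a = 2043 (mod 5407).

1557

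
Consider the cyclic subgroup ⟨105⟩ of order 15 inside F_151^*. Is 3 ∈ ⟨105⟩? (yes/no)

⟨105⟩ has order 15; its elements mod 151 are {1, 2, 4, 8, 16, 19, 32, 38, 59, 64, 76, 85, 105, 118, 128}.
3 is not in this set.

no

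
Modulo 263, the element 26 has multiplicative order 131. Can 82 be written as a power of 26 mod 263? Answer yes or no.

no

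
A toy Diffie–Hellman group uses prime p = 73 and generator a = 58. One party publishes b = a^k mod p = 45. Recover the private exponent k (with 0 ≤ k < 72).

7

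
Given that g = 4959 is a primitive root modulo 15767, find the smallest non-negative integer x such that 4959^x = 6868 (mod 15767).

13721

Baby-step giant-step with m = ceil(sqrt(15766)) = 126.
Baby table (4959^j mod 15767 for j=0..125):
  0:1  1:4959  2:10928  3:773  4:1926  5:11999  6:14150  7:6700
  8:4231  9:11419  10:7524  11:6794  12:13134  13:13796  14:1351  15:14401
  16:5816  17:3701  18:471  19:2173  20:7046  21:1442  22:8427  23:6943
  24:10976  25:2300  26:6159  27:1802  28:11996  29:15040  30:5450  31:1912
  32:5641  33:3061  34:11645  35:8801  36:1103  37:14395  38:7596  39:1201
  40:11600  41:6384  42:13887  43:11144  44:15528  45:13091  46:5530  47:4457
  48:12696  49:1833  50:8055  51:6934  52:13646  53:14317  54:14969  55:235
  56:14374  57:13826  58:8218  59:11134  60:13239  61:14180  62:13567  63:964
  64:3075  65:2236  66:4123  67:11925  68:9825  69:2145  70:10097  71:10798
  72:2550  73:316  74:6111  75:275  76:7763  77:9470  78:7604  79:9339
  80:4422  81:12568  82:13528  83:12534  84:2592  85:3623  86:7844  87:1207
  88:9820  89:8884  90:2758  91:6933  92:8687  93:3389  94:14196  95:14076
  96:2375  97:15443  98:1518  99:6903  100:1820  101:6656  102:6773  103:3597
  104:5046  105:885  106:5489  107:6109  108:6124  109:1674  110:7924  111:3752
  112:1108  113:7656  114:14935  115:5066  116:5463  117:3311  118:5802  119:13110
  120:5149  121:7118  122:11616  123:6893  124:15298  125:7745
Giant step factor: 4959^(-126) ≡ 8386 (mod 15767).
Scan 6868·8386^i mod 15767 for i = 0, 1, …:
  i=0: 6868   i=1: 13964   i=2: 595   i=3: 7298
  i=4: 9301   i=5: 14604   i=6: 6855   i=7: 15315
  i=8: 9375   i=9: 4488     …   i=107: 4863
  i=108: 7656
Match at i=108, j=113: x = 108·126 + 113 = 13721.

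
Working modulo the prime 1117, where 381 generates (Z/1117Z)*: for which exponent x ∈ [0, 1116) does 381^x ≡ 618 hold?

Baby-step giant-step with m = ceil(sqrt(1116)) = 34.
Baby table (381^j mod 1117 for j=0..33):
  0:1  1:381  2:1068  3:320  4:167  5:1075  6:753  7:941
  8:1081  9:805  10:647  11:767  12:690  13:395  14:817  15:751
  16:179  17:62  18:165  19:313  20:851  21:301  22:747  23:889
  24:258  25:2  26:762  27:1019  28:640  29:334  30:1033  31:389
  32:765  33:1045
Giant step factor: 381^(-34) ≡ 324 (mod 1117).
Scan 618·324^i mod 1117 for i = 0, 1, …:
  i=0: 618   i=1: 289   i=2: 925   i=3: 344
  i=4: 873   i=5: 251   i=6: 900   i=7: 63
  i=8: 306   i=9: 848     …   i=13: 493
  i=14: 1
Match at i=14, j=0: x = 14·34 + 0 = 476.

476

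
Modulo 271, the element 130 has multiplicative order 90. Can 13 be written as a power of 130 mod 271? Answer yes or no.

13 ∈ ⟨130⟩ iff 13^90 ≡ 1 (mod 271), since |⟨130⟩| = 90.
13^90 mod 271 = 1.
Since 1 = 1, 13 lies in the subgroup.

yes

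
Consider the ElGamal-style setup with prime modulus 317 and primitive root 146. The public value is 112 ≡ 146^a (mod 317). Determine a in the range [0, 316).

Baby-step giant-step with m = ceil(sqrt(316)) = 18.
Baby table (146^j mod 317 for j=0..17):
  0:1  1:146  2:77  3:147  4:223  5:224  6:53  7:130
  8:277  9:183  10:90  11:143  12:273  13:233  14:99  15:189
  16:15  17:288
Giant step factor: 146^(-18) ≡ 216 (mod 317).
Scan 112·216^i mod 317 for i = 0, 1, …:
  i=0: 112   i=1: 100   i=2: 44   i=3: 311
  i=4: 289   i=5: 292   i=6: 306   i=7: 160
  i=8: 7   i=9: 244   i=10: 82   i=11: 277
Match at i=11, j=8: a = 11·18 + 8 = 206.

206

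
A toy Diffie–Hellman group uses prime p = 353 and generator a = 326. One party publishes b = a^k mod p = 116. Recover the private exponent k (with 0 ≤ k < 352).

44

Baby-step giant-step with m = ceil(sqrt(352)) = 19.
Baby table (326^j mod 353 for j=0..18):
  0:1  1:326  2:23  3:85  4:176  5:190  6:165  7:134
  8:265  9:258  10:94  11:286  12:44  13:224  14:306  15:210
  16:331  17:241  18:200
Giant step factor: 326^(-19) ≡ 158 (mod 353).
Scan 116·158^i mod 353 for i = 0, 1, …:
  i=0: 116   i=1: 325   i=2: 165
Match at i=2, j=6: k = 2·19 + 6 = 44.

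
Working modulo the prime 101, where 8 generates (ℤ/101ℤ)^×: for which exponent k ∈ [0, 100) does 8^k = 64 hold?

2

Baby-step giant-step with m = ceil(sqrt(100)) = 10.
Baby table (8^j mod 101 for j=0..9):
  0:1  1:8  2:64  3:7  4:56  5:44  6:49  7:89
  8:5  9:40
Giant step factor: 8^(-10) ≡ 6 (mod 101).
Scan 64·6^i mod 101 for i = 0, 1, …:
  i=0: 64
Match at i=0, j=2: k = 0·10 + 2 = 2.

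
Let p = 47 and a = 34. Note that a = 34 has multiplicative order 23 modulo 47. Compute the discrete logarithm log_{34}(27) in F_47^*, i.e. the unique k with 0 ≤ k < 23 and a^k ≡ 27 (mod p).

18

Successive powers of 34 modulo 47:
  34^0=1  34^1=34  34^2=28  34^3=12  34^4=32  34^5=7
  34^6=3  34^7=8  34^8=37  34^9=36  34^10=2  34^11=21
  34^12=9  34^13=24  34^14=17  34^15=14  34^16=6  34^17=16
  34^18=27
So 34^18 ≡ 27 (mod 47), giving k = 18.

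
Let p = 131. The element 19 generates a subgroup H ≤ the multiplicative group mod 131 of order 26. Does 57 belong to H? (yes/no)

57 ∈ ⟨19⟩ iff 57^26 ≡ 1 (mod 131), since |⟨19⟩| = 26.
57^26 mod 131 = 58.
Since 58 ≠ 1, 57 does not lie in the subgroup.

no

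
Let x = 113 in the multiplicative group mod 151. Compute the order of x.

30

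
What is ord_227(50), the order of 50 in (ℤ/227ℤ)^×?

The order of 50 must divide p − 1 = 226 = 2 · 113.
Divisors: 1, 2, 113, 226.
Check each in increasing order: 50^1 ≡ 50;  50^2 ≡ 3;  50^113 ≡ 226;  50^226 ≡ 1.
Smallest exponent giving 1 is 226.

226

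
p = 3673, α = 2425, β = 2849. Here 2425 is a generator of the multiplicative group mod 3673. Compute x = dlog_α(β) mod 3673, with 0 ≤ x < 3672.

2734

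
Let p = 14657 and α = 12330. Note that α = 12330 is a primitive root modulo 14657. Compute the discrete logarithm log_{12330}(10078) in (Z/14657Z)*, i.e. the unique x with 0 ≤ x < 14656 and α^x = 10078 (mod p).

Baby-step giant-step with m = ceil(sqrt(14656)) = 122.
Baby table (12330^j mod 14657 for j=0..121):
  0:1  1:12330  2:6496  3:9832  4:513  5:8123  6:5309  7:1808
  8:14000  9:4511  10:11972  11:4113  12:70  13:12994  14:353  15:14018
  16:6596  17:11644  18:5205  19:9304  20:12638  21:7973  22:2591  23:9427
  24:4900  25:846  26:10053  27:13898  28:7353  29:8945  30:12582  31:6372
  32:5240  33:1144  34:5486  35:325  36:5889  37:592  38:174  39:5498
  40:1715  41:10556  42:1320  43:6330  44:375  45:6795  46:2938  47:8093
  48:1834  49:12126  50:12180  51:3778  52:2794  53:6070  54:4458  55:3390
  56:11593  57:6626  58:462  59:9544  60:11124  61:13371  62:2494  63:634
  64:5039  65:14504  66:4263  67:2788  68:5375  69:9453  70:3026  71:8515
  72:1859  73:12579  74:13353  75:409  76:962  77:3947  78:5270  79:4619
  80:9825  81:2145  82:6622  83:9770  84:12874  85:1110  86:11319  87:13973
  88:8712  89:12464  90:2475  91:876  92:13528  93:3580  94:9173  95:9678
  96:7103  97:4415  98:852  99:10748  100:8903  101:7717  102:12023  103:2692
  104:8912  105:1431  106:11859  107:3238  108:13529  109:1253  110:1012  111:4853
  112:7616  113:12538  114:6161  115:12556  116:8246  117:12228  118:9338  119:6805
  120:8982  121:14425
Giant step factor: 12330^(-122) ≡ 1127 (mod 14657).
Scan 10078·1127^i mod 14657 for i = 0, 1, …:
  i=0: 10078   i=1: 13388   i=2: 6223   i=3: 7275
  i=4: 5662   i=5: 5279   i=6: 13348   i=7: 5114
  i=8: 3277   i=9: 14272     …   i=23: 1678
  i=24: 353
Match at i=24, j=14: x = 24·122 + 14 = 2942.

2942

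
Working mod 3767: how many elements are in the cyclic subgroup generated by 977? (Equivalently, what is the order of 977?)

3766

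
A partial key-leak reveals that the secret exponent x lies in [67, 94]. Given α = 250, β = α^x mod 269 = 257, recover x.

Compute 250^67 mod 269 = 187, then multiply by 250 repeatedly:
  250^67=187  250^68=213  250^69=257
Found 257 at exponent 69.

69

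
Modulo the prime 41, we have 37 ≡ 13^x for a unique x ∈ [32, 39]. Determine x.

32

Compute 13^32 mod 41 = 37, then multiply by 13 repeatedly:
  13^32=37
Found 37 at exponent 32.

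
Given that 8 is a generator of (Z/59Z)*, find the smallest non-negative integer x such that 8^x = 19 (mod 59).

Baby-step giant-step with m = ceil(sqrt(58)) = 8.
Baby table (8^j mod 59 for j=0..7):
  0:1  1:8  2:5  3:40  4:25  5:23  6:7  7:56
Giant step factor: 8^(-8) ≡ 27 (mod 59).
Scan 19·27^i mod 59 for i = 0, 1, …:
  i=0: 19   i=1: 41   i=2: 45   i=3: 35
  i=4: 1
Match at i=4, j=0: x = 4·8 + 0 = 32.

32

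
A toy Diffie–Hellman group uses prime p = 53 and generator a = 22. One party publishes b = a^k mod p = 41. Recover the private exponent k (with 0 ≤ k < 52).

51

Baby-step giant-step with m = ceil(sqrt(52)) = 8.
Baby table (22^j mod 53 for j=0..7):
  0:1  1:22  2:7  3:48  4:49  5:18  6:25  7:20
Giant step factor: 22^(-8) ≡ 10 (mod 53).
Scan 41·10^i mod 53 for i = 0, 1, …:
  i=0: 41   i=1: 39   i=2: 19   i=3: 31
  i=4: 45   i=5: 26   i=6: 48
Match at i=6, j=3: k = 6·8 + 3 = 51.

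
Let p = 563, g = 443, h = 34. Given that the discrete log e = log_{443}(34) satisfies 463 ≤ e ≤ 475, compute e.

Compute 443^463 mod 563 = 319, then multiply by 443 repeatedly:
  443^463=319  443^464=4  443^465=83  443^466=174  443^467=514
  443^468=250  443^469=402  443^470=178  443^471=34
Found 34 at exponent 471.

471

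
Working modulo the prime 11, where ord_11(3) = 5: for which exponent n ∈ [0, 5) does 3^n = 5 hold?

3

Successive powers of 3 modulo 11:
  3^0=1  3^1=3  3^2=9  3^3=5
So 3^3 ≡ 5 (mod 11), giving n = 3.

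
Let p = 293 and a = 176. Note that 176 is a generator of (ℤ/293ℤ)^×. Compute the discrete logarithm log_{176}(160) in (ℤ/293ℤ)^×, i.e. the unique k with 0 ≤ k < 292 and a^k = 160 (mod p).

Baby-step giant-step with m = ceil(sqrt(292)) = 18.
Baby table (176^j mod 293 for j=0..17):
  0:1  1:176  2:211  3:218  4:278  5:290  6:58  7:246
  8:225  9:45  10:9  11:119  12:141  13:204  14:158  15:266
  16:229  17:163
Giant step factor: 176^(-18) ≡ 169 (mod 293).
Scan 160·169^i mod 293 for i = 0, 1, …:
  i=0: 160   i=1: 84   i=2: 132   i=3: 40
  i=4: 21   i=5: 33   i=6: 10   i=7: 225
Match at i=7, j=8: k = 7·18 + 8 = 134.

134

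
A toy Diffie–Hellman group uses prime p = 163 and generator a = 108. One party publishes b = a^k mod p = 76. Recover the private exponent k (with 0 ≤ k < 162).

53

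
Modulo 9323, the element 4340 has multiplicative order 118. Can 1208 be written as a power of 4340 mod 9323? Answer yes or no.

1208 ∈ ⟨4340⟩ iff 1208^118 ≡ 1 (mod 9323), since |⟨4340⟩| = 118.
1208^118 mod 9323 = 7389.
Since 7389 ≠ 1, 1208 does not lie in the subgroup.

no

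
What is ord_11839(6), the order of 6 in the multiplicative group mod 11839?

11838

The order of 6 must divide p − 1 = 11838 = 2 · 3 · 1973.
Divisors: 1, 2, 3, 6, 1973, 3946, 5919, 11838.
Check each in increasing order: 6^1 ≡ 6;  6^2 ≡ 36;  6^3 ≡ 216;  6^6 ≡ 11139;  6^1973 ≡ 11160;  6^3946 ≡ 11159;  6^5919 ≡ 11838;  6^11838 ≡ 1.
Smallest exponent giving 1 is 11838.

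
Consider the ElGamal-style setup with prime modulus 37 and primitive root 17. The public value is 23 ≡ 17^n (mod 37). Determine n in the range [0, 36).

Successive powers of 17 modulo 37:
  17^0=1  17^1=17  17^2=30  17^3=29  17^4=12  17^5=19
  17^6=27  17^7=15  17^8=33  17^9=6  17^10=28  17^11=32
  17^12=26  17^13=35  17^14=3  17^15=14  17^16=16  17^17=13
  17^18=36  17^19=20  17^20=7  17^21=8  17^22=25  17^23=18
  17^24=10  17^25=22  17^26=4  17^27=31  17^28=9  17^29=5
  17^30=11  17^31=2  17^32=34  17^33=23
So 17^33 ≡ 23 (mod 37), giving n = 33.

33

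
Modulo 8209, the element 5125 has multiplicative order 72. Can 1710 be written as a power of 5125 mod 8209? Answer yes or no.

yes

1710 ∈ ⟨5125⟩ iff 1710^72 ≡ 1 (mod 8209), since |⟨5125⟩| = 72.
1710^72 mod 8209 = 1.
Since 1 = 1, 1710 lies in the subgroup.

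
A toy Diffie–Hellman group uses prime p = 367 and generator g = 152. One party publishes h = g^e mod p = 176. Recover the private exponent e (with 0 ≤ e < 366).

Baby-step giant-step with m = ceil(sqrt(366)) = 20.
Baby table (152^j mod 367 for j=0..19):
  0:1  1:152  2:350  3:352  4:289  5:255  6:225  7:69
  8:212  9:295  10:66  11:123  12:346  13:111  14:357  15:315
  16:170  17:150  18:46  19:19
Giant step factor: 152^(-20) ≡ 237 (mod 367).
Scan 176·237^i mod 367 for i = 0, 1, …:
  i=0: 176   i=1: 241   i=2: 232   i=3: 301
  i=4: 139   i=5: 280   i=6: 300   i=7: 269
  i=8: 262   i=9: 71   i=10: 312   i=11: 177
  i=12: 111
Match at i=12, j=13: e = 12·20 + 13 = 253.

253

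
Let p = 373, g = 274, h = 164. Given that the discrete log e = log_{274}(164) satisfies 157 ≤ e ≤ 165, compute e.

158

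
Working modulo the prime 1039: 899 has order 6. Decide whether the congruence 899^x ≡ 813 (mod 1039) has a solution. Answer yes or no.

no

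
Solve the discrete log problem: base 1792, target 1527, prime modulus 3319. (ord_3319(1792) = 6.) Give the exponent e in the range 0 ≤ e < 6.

Successive powers of 1792 modulo 3319:
  1792^0=1  1792^1=1792  1792^2=1791  1792^3=3318  1792^4=1527
So 1792^4 ≡ 1527 (mod 3319), giving e = 4.

4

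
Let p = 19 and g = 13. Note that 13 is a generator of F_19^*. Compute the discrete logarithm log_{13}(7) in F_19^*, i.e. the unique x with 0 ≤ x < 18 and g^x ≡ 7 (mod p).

Successive powers of 13 modulo 19:
  13^0=1  13^1=13  13^2=17  13^3=12  13^4=4  13^5=14
  13^6=11  13^7=10  13^8=16  13^9=18  13^10=6  13^11=2
  13^12=7
So 13^12 ≡ 7 (mod 19), giving x = 12.

12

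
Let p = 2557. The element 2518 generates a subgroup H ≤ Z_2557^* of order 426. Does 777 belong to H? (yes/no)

777 ∈ ⟨2518⟩ iff 777^426 ≡ 1 (mod 2557), since |⟨2518⟩| = 426.
777^426 mod 2557 = 835.
Since 835 ≠ 1, 777 does not lie in the subgroup.

no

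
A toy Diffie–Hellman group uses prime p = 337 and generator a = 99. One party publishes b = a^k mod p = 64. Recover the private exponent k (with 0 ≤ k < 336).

144

Baby-step giant-step with m = ceil(sqrt(336)) = 19.
Baby table (99^j mod 337 for j=0..18):
  0:1  1:99  2:28  3:76  4:110  5:106  6:47  7:272
  8:305  9:202  10:115  11:264  12:187  13:315  14:181  15:58
  16:13  17:276  18:27
Giant step factor: 99^(-19) ≡ 293 (mod 337).
Scan 64·293^i mod 337 for i = 0, 1, …:
  i=0: 64   i=1: 217   i=2: 225   i=3: 210
  i=4: 196   i=5: 138   i=6: 331   i=7: 264
Match at i=7, j=11: k = 7·19 + 11 = 144.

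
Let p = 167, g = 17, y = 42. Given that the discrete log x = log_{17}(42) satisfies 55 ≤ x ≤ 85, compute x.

58

Compute 17^55 mod 167 = 34, then multiply by 17 repeatedly:
  17^55=34  17^56=77  17^57=140  17^58=42
Found 42 at exponent 58.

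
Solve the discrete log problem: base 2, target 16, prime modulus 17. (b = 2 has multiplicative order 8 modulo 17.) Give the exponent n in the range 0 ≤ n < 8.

Successive powers of 2 modulo 17:
  2^0=1  2^1=2  2^2=4  2^3=8  2^4=16
So 2^4 ≡ 16 (mod 17), giving n = 4.

4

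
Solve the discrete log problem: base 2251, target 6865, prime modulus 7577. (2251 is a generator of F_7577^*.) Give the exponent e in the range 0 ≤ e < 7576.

Baby-step giant-step with m = ceil(sqrt(7576)) = 88.
Baby table (2251^j mod 7577 for j=0..87):
  0:1  1:2251  2:5565  3:2034  4:2026  5:6749  6:114  7:6573
  8:5519  9:4566  10:3654  11:4109  12:5419  13:6776  14:275  15:5288
  16:7398  17:6229  18:4029  19:7187  20:1042  21:4249  22:2325  23:5445
  24:4686  25:1002  26:5133  27:7035  28:7432  29:6993  30:3814  31:573
  32:1733  33:6405  34:6201  35:1617  36:2907  37:4706  38:560  39:2778
  40:2253  41:2490  42:5587  43:6094  44:3224  45:6035  46:6801  47:3511
  48:450  49:5209  50:3840  51:6060  52:2460  53:6250  54:5838  55:2820
  56:5871  57:1333  58:91  59:262  60:6333  61:3246  62:2518  63:422
  64:2797  65:7137  66:2147  67:6348  68:6703  69:2646  70:624  71:2879
  72:2294  73:3857  74:6442  75:6141  76:2943  77:2395  78:3898  79:232
  80:6996  81:2990  82:2114  83:258  84:4906  85:3717  86:1959  87:7472
Giant step factor: 2251^(-88) ≡ 5435 (mod 7577).
Scan 6865·5435^i mod 7577 for i = 0, 1, …:
  i=0: 6865   i=1: 2127   i=2: 5320   i=3: 368
  i=4: 7329   i=5: 826   i=6: 3726   i=7: 5066
  i=8: 6469   i=9: 1735     …   i=26: 5789
  i=27: 3511
Match at i=27, j=47: e = 27·88 + 47 = 2423.

2423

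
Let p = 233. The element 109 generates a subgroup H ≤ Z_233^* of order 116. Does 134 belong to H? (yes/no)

134 ∈ ⟨109⟩ iff 134^116 ≡ 1 (mod 233), since |⟨109⟩| = 116.
134^116 mod 233 = 232.
Since 232 ≠ 1, 134 does not lie in the subgroup.

no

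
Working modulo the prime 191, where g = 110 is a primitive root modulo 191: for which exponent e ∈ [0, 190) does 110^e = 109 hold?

76

Baby-step giant-step with m = ceil(sqrt(190)) = 14.
Baby table (110^j mod 191 for j=0..13):
  0:1  1:110  2:67  3:112  4:96  5:55  6:129  7:56
  8:48  9:123  10:160  11:28  12:24  13:157
Giant step factor: 110^(-14) ≡ 117 (mod 191).
Scan 109·117^i mod 191 for i = 0, 1, …:
  i=0: 109   i=1: 147   i=2: 9   i=3: 98
  i=4: 6   i=5: 129
Match at i=5, j=6: e = 5·14 + 6 = 76.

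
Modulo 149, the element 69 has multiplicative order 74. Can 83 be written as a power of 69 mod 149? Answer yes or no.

no

83 ∈ ⟨69⟩ iff 83^74 ≡ 1 (mod 149), since |⟨69⟩| = 74.
83^74 mod 149 = 148.
Since 148 ≠ 1, 83 does not lie in the subgroup.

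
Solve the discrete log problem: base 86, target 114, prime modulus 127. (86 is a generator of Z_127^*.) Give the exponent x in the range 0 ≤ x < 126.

113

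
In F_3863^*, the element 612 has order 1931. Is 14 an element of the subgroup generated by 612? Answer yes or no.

yes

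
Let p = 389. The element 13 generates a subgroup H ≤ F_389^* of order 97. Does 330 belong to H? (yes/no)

yes

330 ∈ ⟨13⟩ iff 330^97 ≡ 1 (mod 389), since |⟨13⟩| = 97.
330^97 mod 389 = 1.
Since 1 = 1, 330 lies in the subgroup.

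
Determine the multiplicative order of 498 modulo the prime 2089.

The order of 498 must divide p − 1 = 2088 = 2^3 · 3^2 · 29.
Divisors: 1, 2, 3, 4, 6, 8, 9, 12, 18, 24, 29, 36, 58, 72, 87, 116, 174, 232, 261, 348, 522, 696, 1044, 2088.
Check each in increasing order: 498^1 ≡ 498;  498^2 ≡ 1502;  498^3 ≡ 134;  498^4 ≡ 1973;  498^6 ≡ 1244;  498^8 ≡ 922;  498^9 ≡ 1665;  498^12 ≡ 1676;  498^18 ≡ 122;  498^24 ≡ 1360;  498^29 ≡ 721;  498^36 ≡ 261;  498^58 ≡ 1769;  498^72 ≡ 1273;  498^87 ≡ 1159;  498^116 ≡ 39;  498^174 ≡ 54;  498^232 ≡ 1521;  498^261 ≡ 2005;  498^348 ≡ 827;  498^522 ≡ 789;  498^696 ≡ 826;  498^1044 ≡ 2088;  498^2088 ≡ 1.
Smallest exponent giving 1 is 2088.

2088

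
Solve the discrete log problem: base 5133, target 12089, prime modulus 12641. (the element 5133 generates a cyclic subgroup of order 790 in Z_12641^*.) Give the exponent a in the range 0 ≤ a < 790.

231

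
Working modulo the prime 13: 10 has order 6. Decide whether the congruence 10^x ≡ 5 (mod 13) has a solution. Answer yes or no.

⟨10⟩ has order 6; its elements mod 13 are {1, 3, 4, 9, 10, 12}.
5 is not in this set.

no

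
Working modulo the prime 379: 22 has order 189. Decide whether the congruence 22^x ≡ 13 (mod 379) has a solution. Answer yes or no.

no

13 ∈ ⟨22⟩ iff 13^189 ≡ 1 (mod 379), since |⟨22⟩| = 189.
13^189 mod 379 = 378.
Since 378 ≠ 1, 13 does not lie in the subgroup.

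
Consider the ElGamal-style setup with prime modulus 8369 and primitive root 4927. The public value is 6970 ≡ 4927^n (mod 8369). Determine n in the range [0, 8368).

Baby-step giant-step with m = ceil(sqrt(8368)) = 92.
Baby table (4927^j mod 8369 for j=0..91):
  0:1  1:4927  2:5229  3:3501  4:918  5:3726  6:4785  7:222
  8:5824  9:5916  10:7274  11:2940  12:7010  13:7776  14:7439  15:4102
  16:7788  17:7980  18:8267  19:7955  20:2258  21:2765  22:6792  23:4922
  24:5701  25:2463  26:151  27:7505  28:2893  29:1404  30:4714  31:1903
  32:2801  33:46  34:679  35:6202  36:2035  37:383  38:4016  39:2516
  40:1843  41:96  42:4328  43:8213  44:1336  45:4438  46:6198  47:7434
  48:4574  49:6750  50:7213  51:3677  52:6063  53:3440  54:1655  55:2779
  56:449  57:2807  58:4501  59:6946  60:2101  61:7543  62:6001  63:7619
  64:3848  65:3311  66:2116  67:6127  68:746  69:1551  70:880  71:618
  72:6939  73:1088  74:4416  75:6601  76:1193  77:2873  78:3292  79:562
  80:7204  81:1179  82:847  83:5407  84:1762  85:2721  86:7598  87:809
  88:2299  89:3916  90:3587  91:6190
Giant step factor: 4927^(-92) ≡ 5148 (mod 8369).
Scan 6970·5148^i mod 8369 for i = 0, 1, …:
  i=0: 6970   i=1: 3657   i=2: 4355   i=3: 7358
  i=4: 890   i=5: 3877   i=6: 7100   i=7: 3377
  i=8: 2383   i=9: 7099     …   i=75: 790
  i=76: 7955
Match at i=76, j=19: n = 76·92 + 19 = 7011.

7011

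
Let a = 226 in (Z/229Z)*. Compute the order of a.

The order of 226 must divide p − 1 = 228 = 2^2 · 3 · 19.
Divisors: 1, 2, 3, 4, 6, 12, 19, 38, 57, 76, 114, 228.
Check each in increasing order: 226^1 ≡ 226;  226^2 ≡ 9;  226^3 ≡ 202;  226^4 ≡ 81;  226^6 ≡ 42;  226^12 ≡ 161;  226^19 ≡ 95;  226^38 ≡ 94;  226^57 ≡ 228;  226^76 ≡ 134;  226^114 ≡ 1.
Smallest exponent giving 1 is 114.

114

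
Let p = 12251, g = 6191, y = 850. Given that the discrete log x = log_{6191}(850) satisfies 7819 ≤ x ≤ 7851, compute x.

7848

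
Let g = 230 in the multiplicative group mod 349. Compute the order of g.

348

The order of 230 must divide p − 1 = 348 = 2^2 · 3 · 29.
Divisors: 1, 2, 3, 4, 6, 12, 29, 58, 87, 116, 174, 348.
Check each in increasing order: 230^1 ≡ 230;  230^2 ≡ 201;  230^3 ≡ 162;  230^4 ≡ 266;  230^6 ≡ 69;  230^12 ≡ 224;  230^29 ≡ 325;  230^58 ≡ 227;  230^87 ≡ 136;  230^116 ≡ 226;  230^174 ≡ 348;  230^348 ≡ 1.
Smallest exponent giving 1 is 348.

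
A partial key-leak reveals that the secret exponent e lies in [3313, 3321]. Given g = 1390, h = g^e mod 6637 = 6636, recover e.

3318

Compute 1390^3313 mod 6637 = 3269, then multiply by 1390 repeatedly:
  1390^3313=3269  1390^3314=4202  1390^3315=220  1390^3316=498  1390^3317=1972
  1390^3318=6636
Found 6636 at exponent 3318.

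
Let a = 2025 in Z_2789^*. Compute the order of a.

697

The order of 2025 must divide p − 1 = 2788 = 2^2 · 17 · 41.
Divisors: 1, 2, 4, 17, 34, 41, 68, 82, 164, 697, 1394, 2788.
Check each in increasing order: 2025^1 ≡ 2025;  2025^2 ≡ 795;  2025^4 ≡ 1711;  2025^17 ≡ 900;  2025^34 ≡ 1190;  2025^41 ≡ 2126;  2025^68 ≡ 2077;  2025^82 ≡ 1696;  2025^164 ≡ 957;  2025^697 ≡ 1.
Smallest exponent giving 1 is 697.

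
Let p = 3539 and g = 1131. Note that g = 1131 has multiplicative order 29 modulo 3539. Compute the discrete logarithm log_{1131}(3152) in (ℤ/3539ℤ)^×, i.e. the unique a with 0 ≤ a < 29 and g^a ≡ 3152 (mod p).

15

Successive powers of 1131 modulo 3539:
  1131^0=1  1131^1=1131  1131^2=1582  1131^3=2047  1131^4=651  1131^5=169
  1131^6=33  1131^7=1933  1131^8=2660  1131^9=310  1131^10=249  1131^11=2038
  1131^12=1089  1131^13=87  1131^14=2844  1131^15=3152
So 1131^15 ≡ 3152 (mod 3539), giving a = 15.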